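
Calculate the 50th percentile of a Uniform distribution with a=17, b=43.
30.0000

We have X ~ Uniform(a=17, b=43).

We want to find x such that P(X ≤ x) = 0.5.

This is the 50th percentile, which means 50% of values fall below this point.

Using the inverse CDF (quantile function):
x = F⁻¹(0.5) = 30.0000

Verification: P(X ≤ 30.0000) = 0.5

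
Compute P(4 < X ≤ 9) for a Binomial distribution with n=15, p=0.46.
0.805481

We have X ~ Binomial(n=15, p=0.46).

To find P(4 < X ≤ 9), we use:
P(4 < X ≤ 9) = P(X ≤ 9) - P(X ≤ 4)
                 = F(9) - F(4)
                 = 0.911001 - 0.105519
                 = 0.805481

So there's approximately a 80.5% chance that X falls in this range.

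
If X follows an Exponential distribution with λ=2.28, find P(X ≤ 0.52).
0.694437

We have X ~ Exponential(λ=2.28).

The CDF gives us P(X ≤ k).

Using the CDF:
P(X ≤ 0.52) = 0.694437

This means there's approximately a 69.4% chance that X is at most 0.52.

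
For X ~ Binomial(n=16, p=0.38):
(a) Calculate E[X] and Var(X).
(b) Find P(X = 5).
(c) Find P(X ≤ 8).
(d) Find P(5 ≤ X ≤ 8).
(a) E[X] = 6.0800, Var(X) = 3.7696
(b) P(X = 5) = 0.180098
(c) P(X ≤ 8) = 0.892372
(d) P(5 ≤ X ≤ 8) = 0.681830

We have X ~ Binomial(n=16, p=0.38).

(a) Moments:
E[X] = 6.0800
Var(X) = 3.7696
σ = √Var(X) = 1.9415

(b) Point probability using PMF:
P(X = 5) = 0.180098

(c) Cumulative probability using CDF:
P(X ≤ 8) = F(8) = 0.892372

(d) Range probability:
P(5 ≤ X ≤ 8) = P(X ≤ 8) - P(X ≤ 4)
                   = F(8) - F(4)
                   = 0.892372 - 0.210542
                   = 0.681830

This means approximately 68.2% of outcomes fall in the interval [5, 8].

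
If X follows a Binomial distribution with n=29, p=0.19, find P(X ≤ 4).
0.331018

We have X ~ Binomial(n=29, p=0.19).

The CDF gives us P(X ≤ k).

Using the CDF:
P(X ≤ 4) = 0.331018

This means there's approximately a 33.1% chance that X is at most 4.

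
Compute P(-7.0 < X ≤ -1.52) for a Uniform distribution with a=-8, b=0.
0.685000

We have X ~ Uniform(a=-8, b=0).

To find P(-7.0 < X ≤ -1.52), we use:
P(-7.0 < X ≤ -1.52) = P(X ≤ -1.52) - P(X ≤ -7.0)
                 = F(-1.52) - F(-7.0)
                 = 0.810000 - 0.125000
                 = 0.685000

So there's approximately a 68.5% chance that X falls in this range.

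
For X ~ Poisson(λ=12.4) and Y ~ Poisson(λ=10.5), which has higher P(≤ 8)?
Y has higher probability (P(Y ≤ 8) = 0.2794 > P(X ≤ 8) = 0.1305)

Compute P(≤ 8) for each distribution:

X ~ Poisson(λ=12.4):
P(X ≤ 8) = 0.1305

Y ~ Poisson(λ=10.5):
P(Y ≤ 8) = 0.2794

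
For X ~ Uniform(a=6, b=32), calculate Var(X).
56.3333

We have X ~ Uniform(a=6, b=32).

For a Uniform distribution with a=6, b=32:
Var(X) = 56.3333

The variance measures the spread of the distribution around the mean.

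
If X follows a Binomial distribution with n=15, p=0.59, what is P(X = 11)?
0.116316

We have X ~ Binomial(n=15, p=0.59).

For a Binomial distribution, the PMF gives us the probability of each outcome.

Using the PMF formula:
P(X = 11) = 0.116316

Rounded to 4 decimal places: 0.1163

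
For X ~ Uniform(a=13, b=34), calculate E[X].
23.5000

We have X ~ Uniform(a=13, b=34).

For a Uniform distribution with a=13, b=34:
E[X] = 23.5000

This is the expected (average) value of X.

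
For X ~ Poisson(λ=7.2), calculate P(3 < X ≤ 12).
0.895428

We have X ~ Poisson(λ=7.2).

To find P(3 < X ≤ 12), we use:
P(3 < X ≤ 12) = P(X ≤ 12) - P(X ≤ 3)
                 = F(12) - F(3)
                 = 0.967345 - 0.071917
                 = 0.895428

So there's approximately a 89.5% chance that X falls in this range.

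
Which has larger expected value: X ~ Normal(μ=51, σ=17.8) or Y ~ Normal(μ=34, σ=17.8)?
X has larger mean (51.0000 > 34.0000)

Compute the expected value for each distribution:

X ~ Normal(μ=51, σ=17.8):
E[X] = 51.0000

Y ~ Normal(μ=34, σ=17.8):
E[Y] = 34.0000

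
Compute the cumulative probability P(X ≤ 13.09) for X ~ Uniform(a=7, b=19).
0.507500

We have X ~ Uniform(a=7, b=19).

The CDF gives us P(X ≤ k).

Using the CDF:
P(X ≤ 13.09) = 0.507500

This means there's approximately a 50.7% chance that X is at most 13.09.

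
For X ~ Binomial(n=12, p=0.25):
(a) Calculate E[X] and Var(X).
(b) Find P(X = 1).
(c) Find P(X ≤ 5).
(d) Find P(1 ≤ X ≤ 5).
(a) E[X] = 3.0000, Var(X) = 2.2500
(b) P(X = 1) = 0.126705
(c) P(X ≤ 5) = 0.945598
(d) P(1 ≤ X ≤ 5) = 0.913921

We have X ~ Binomial(n=12, p=0.25).

(a) Moments:
E[X] = 3.0000
Var(X) = 2.2500
σ = √Var(X) = 1.5000

(b) Point probability using PMF:
P(X = 1) = 0.126705

(c) Cumulative probability using CDF:
P(X ≤ 5) = F(5) = 0.945598

(d) Range probability:
P(1 ≤ X ≤ 5) = P(X ≤ 5) - P(X ≤ 0)
                   = F(5) - F(0)
                   = 0.945598 - 0.031676
                   = 0.913921

This means approximately 91.4% of outcomes fall in the interval [1, 5].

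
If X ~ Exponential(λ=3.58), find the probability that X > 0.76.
0.065822

We have X ~ Exponential(λ=3.58).

P(X > 0.76) = 1 - P(X ≤ 0.76)
                = 1 - F(0.76)
                = 1 - 0.934178
                = 0.065822

So there's approximately a 6.6% chance that X exceeds 0.76.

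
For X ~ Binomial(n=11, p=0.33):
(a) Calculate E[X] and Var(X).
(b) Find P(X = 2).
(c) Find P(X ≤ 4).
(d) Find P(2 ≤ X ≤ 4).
(a) E[X] = 3.6300, Var(X) = 2.4321
(b) P(X = 2) = 0.162954
(c) P(X ≤ 4) = 0.719306
(d) P(2 ≤ X ≤ 4) = 0.640924

We have X ~ Binomial(n=11, p=0.33).

(a) Moments:
E[X] = 3.6300
Var(X) = 2.4321
σ = √Var(X) = 1.5595

(b) Point probability using PMF:
P(X = 2) = 0.162954

(c) Cumulative probability using CDF:
P(X ≤ 4) = F(4) = 0.719306

(d) Range probability:
P(2 ≤ X ≤ 4) = P(X ≤ 4) - P(X ≤ 1)
                   = F(4) - F(1)
                   = 0.719306 - 0.078382
                   = 0.640924

This means approximately 64.1% of outcomes fall in the interval [2, 4].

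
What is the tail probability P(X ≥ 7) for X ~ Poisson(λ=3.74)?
0.085377

We have X ~ Poisson(λ=3.74).

For discrete distributions, P(X ≥ 7) = 1 - P(X ≤ 6).

P(X ≤ 6) = 0.914623
P(X ≥ 7) = 1 - 0.914623 = 0.085377

So there's approximately a 8.5% chance that X is at least 7.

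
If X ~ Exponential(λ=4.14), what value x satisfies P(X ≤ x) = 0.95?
0.7236

We have X ~ Exponential(λ=4.14).

We want to find x such that P(X ≤ x) = 0.95.

This is the 95th percentile, which means 95% of values fall below this point.

Using the inverse CDF (quantile function):
x = F⁻¹(0.95) = 0.7236

Verification: P(X ≤ 0.7236) = 0.95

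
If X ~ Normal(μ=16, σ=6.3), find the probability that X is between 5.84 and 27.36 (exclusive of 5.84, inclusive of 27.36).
0.910915

We have X ~ Normal(μ=16, σ=6.3).

To find P(5.84 < X ≤ 27.36), we use:
P(5.84 < X ≤ 27.36) = P(X ≤ 27.36) - P(X ≤ 5.84)
                 = F(27.36) - F(5.84)
                 = 0.964320 - 0.053405
                 = 0.910915

So there's approximately a 91.1% chance that X falls in this range.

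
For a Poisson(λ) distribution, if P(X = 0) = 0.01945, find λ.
λ = 3.9399

For a Poisson(λ) distribution, the PMF at 0 is:
P(X = 0) = λ^0 e^(-λ) / 0! = e^(-λ)

Given P(X = 0) = 0.01945:
e^(-λ) = 0.01945
-λ = ln(0.01945)
λ = -ln(0.01945) = 3.9399

Verification: e^(-3.9399) = 0.01945 ✓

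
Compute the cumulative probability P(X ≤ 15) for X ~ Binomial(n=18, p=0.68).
0.958103

We have X ~ Binomial(n=18, p=0.68).

The CDF gives us P(X ≤ k).

Using the CDF:
P(X ≤ 15) = 0.958103

This means there's approximately a 95.8% chance that X is at most 15.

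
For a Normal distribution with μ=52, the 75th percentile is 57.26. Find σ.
σ = 7.7985

For X ~ Normal(μ, σ), the p-th percentile satisfies x = μ + z_p × σ,
where z_p = Φ⁻¹(p) is the standard normal quantile.

Step 1: z_{0.75} = Φ⁻¹(0.75) = 0.6745

Step 2: Solve for σ:
57.26 = 52 + 0.6745 × σ
σ = (57.26 - 52) / 0.6745
σ = 5.26 / 0.6745
σ = 7.7985

Verification: μ + z × σ = 52 + 0.6745 × 7.7985 = 57.26 ✓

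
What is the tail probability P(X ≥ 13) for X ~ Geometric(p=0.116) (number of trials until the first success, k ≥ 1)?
0.227734

We have X ~ Geometric(p=0.116) (number of trials until the first success, k ≥ 1).

For discrete distributions, P(X ≥ 13) = 1 - P(X ≤ 12).

P(X ≤ 12) = 0.772266
P(X ≥ 13) = 1 - 0.772266 = 0.227734

So there's approximately a 22.8% chance that X is at least 13.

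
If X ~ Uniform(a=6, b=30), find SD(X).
6.9282

We have X ~ Uniform(a=6, b=30).

For a Uniform distribution with a=6, b=30:
σ = √Var(X) = 6.9282

The standard deviation is the square root of the variance.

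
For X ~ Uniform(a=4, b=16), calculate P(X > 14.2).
0.150000

We have X ~ Uniform(a=4, b=16).

P(X > 14.2) = 1 - P(X ≤ 14.2)
                = 1 - F(14.2)
                = 1 - 0.850000
                = 0.150000

So there's approximately a 15.0% chance that X exceeds 14.2.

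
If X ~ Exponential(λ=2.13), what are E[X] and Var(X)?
E[X] = 0.4695, Var(X) = 0.2204

We have X ~ Exponential(λ=2.13).

For an Exponential distribution with λ=2.13:

Expected value:
E[X] = 0.4695

Variance:
Var(X) = 0.2204

Standard deviation:
σ = √Var(X) = 0.4695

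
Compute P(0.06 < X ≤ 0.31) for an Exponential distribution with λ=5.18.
0.532132

We have X ~ Exponential(λ=5.18).

To find P(0.06 < X ≤ 0.31), we use:
P(0.06 < X ≤ 0.31) = P(X ≤ 0.31) - P(X ≤ 0.06)
                 = F(0.31) - F(0.06)
                 = 0.799271 - 0.267140
                 = 0.532132

So there's approximately a 53.2% chance that X falls in this range.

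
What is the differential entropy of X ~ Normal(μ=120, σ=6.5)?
3.2907 nats

We have X ~ Normal(μ=120, σ=6.5).

The differential entropy measures the uncertainty or information content of the distribution.

For a Normal distribution with μ=120, σ=6.5:
h(X) = 3.2907 nats

(In bits, this would be 4.7475 bits.)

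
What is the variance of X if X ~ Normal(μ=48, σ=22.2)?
492.8400

We have X ~ Normal(μ=48, σ=22.2).

For a Normal distribution with μ=48, σ=22.2:
Var(X) = 492.8400

The variance measures the spread of the distribution around the mean.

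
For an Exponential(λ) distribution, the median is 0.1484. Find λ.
λ = 4.6708

For X ~ Exponential(λ), the CDF is F(x) = 1 - e^(-λx).
The median m satisfies F(m) = 0.5:
1 - e^(-λm) = 0.5
e^(-λm) = 0.5
λm = ln(2)
m = ln(2) / λ

Given m = 0.1484:
λ = ln(2) / 0.1484 = 0.693147 / 0.1484 = 4.6708

Verification: ln(2) / 4.6708 = 0.1484 ✓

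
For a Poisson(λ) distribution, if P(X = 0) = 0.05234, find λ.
λ = 2.9500

For a Poisson(λ) distribution, the PMF at 0 is:
P(X = 0) = λ^0 e^(-λ) / 0! = e^(-λ)

Given P(X = 0) = 0.05234:
e^(-λ) = 0.05234
-λ = ln(0.05234)
λ = -ln(0.05234) = 2.9500

Verification: e^(-2.9500) = 0.05234 ✓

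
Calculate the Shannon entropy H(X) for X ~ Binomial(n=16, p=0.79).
1.8922 nats

We have X ~ Binomial(n=16, p=0.79).

The Shannon entropy measures the uncertainty or information content of the distribution.

For a Binomial distribution with n=16, p=0.79:
H(X) = 1.8922 nats

(In bits, this would be 2.7299 bits.)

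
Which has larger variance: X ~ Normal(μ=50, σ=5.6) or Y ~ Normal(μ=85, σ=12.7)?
Y has larger variance (161.2900 > 31.3600)

Compute the variance for each distribution:

X ~ Normal(μ=50, σ=5.6):
Var(X) = 31.3600

Y ~ Normal(μ=85, σ=12.7):
Var(Y) = 161.2900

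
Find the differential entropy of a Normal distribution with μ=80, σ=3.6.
2.6999 nats

We have X ~ Normal(μ=80, σ=3.6).

The differential entropy measures the uncertainty or information content of the distribution.

For a Normal distribution with μ=80, σ=3.6:
h(X) = 2.6999 nats

(In bits, this would be 3.8951 bits.)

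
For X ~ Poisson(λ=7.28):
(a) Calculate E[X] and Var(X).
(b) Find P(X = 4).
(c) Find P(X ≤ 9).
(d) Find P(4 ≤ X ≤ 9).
(a) E[X] = 7.2800, Var(X) = 7.2800
(b) P(X = 4) = 0.080659
(c) P(X ≤ 9) = 0.801007
(d) P(4 ≤ X ≤ 9) = 0.732720

We have X ~ Poisson(λ=7.28).

(a) Moments:
E[X] = 7.2800
Var(X) = 7.2800
σ = √Var(X) = 2.6981

(b) Point probability using PMF:
P(X = 4) = 0.080659

(c) Cumulative probability using CDF:
P(X ≤ 9) = F(9) = 0.801007

(d) Range probability:
P(4 ≤ X ≤ 9) = P(X ≤ 9) - P(X ≤ 3)
                   = F(9) - F(3)
                   = 0.801007 - 0.068287
                   = 0.732720

This means approximately 73.3% of outcomes fall in the interval [4, 9].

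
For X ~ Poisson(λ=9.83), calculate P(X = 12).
0.091451

We have X ~ Poisson(λ=9.83).

For a Poisson distribution, the PMF gives us the probability of each outcome.

Using the PMF formula:
P(X = 12) = 0.091451

Rounded to 4 decimal places: 0.0915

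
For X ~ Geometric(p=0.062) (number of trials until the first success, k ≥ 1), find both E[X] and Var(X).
E[X] = 16.1290, Var(X) = 244.0166

We have X ~ Geometric(p=0.062) (number of trials until the first success, k ≥ 1).

For a Geometric distribution with p=0.062 (number of trials until the first success, k ≥ 1):

Expected value:
E[X] = 16.1290

Variance:
Var(X) = 244.0166

Standard deviation:
σ = √Var(X) = 15.6210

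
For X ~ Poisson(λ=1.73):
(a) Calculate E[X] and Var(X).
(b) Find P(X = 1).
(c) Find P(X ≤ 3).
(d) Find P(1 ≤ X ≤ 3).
(a) E[X] = 1.7300, Var(X) = 1.7300
(b) P(X = 1) = 0.306702
(c) P(X ≤ 3) = 0.902272
(d) P(1 ≤ X ≤ 3) = 0.724987

We have X ~ Poisson(λ=1.73).

(a) Moments:
E[X] = 1.7300
Var(X) = 1.7300
σ = √Var(X) = 1.3153

(b) Point probability using PMF:
P(X = 1) = 0.306702

(c) Cumulative probability using CDF:
P(X ≤ 3) = F(3) = 0.902272

(d) Range probability:
P(1 ≤ X ≤ 3) = P(X ≤ 3) - P(X ≤ 0)
                   = F(3) - F(0)
                   = 0.902272 - 0.177284
                   = 0.724987

This means approximately 72.5% of outcomes fall in the interval [1, 3].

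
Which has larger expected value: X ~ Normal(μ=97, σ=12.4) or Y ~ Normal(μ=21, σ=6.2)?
X has larger mean (97.0000 > 21.0000)

Compute the expected value for each distribution:

X ~ Normal(μ=97, σ=12.4):
E[X] = 97.0000

Y ~ Normal(μ=21, σ=6.2):
E[Y] = 21.0000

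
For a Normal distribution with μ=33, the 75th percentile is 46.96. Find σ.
σ = 20.6971

For X ~ Normal(μ, σ), the p-th percentile satisfies x = μ + z_p × σ,
where z_p = Φ⁻¹(p) is the standard normal quantile.

Step 1: z_{0.75} = Φ⁻¹(0.75) = 0.6745

Step 2: Solve for σ:
46.96 = 33 + 0.6745 × σ
σ = (46.96 - 33) / 0.6745
σ = 13.96 / 0.6745
σ = 20.6971

Verification: μ + z × σ = 33 + 0.6745 × 20.6971 = 46.96 ✓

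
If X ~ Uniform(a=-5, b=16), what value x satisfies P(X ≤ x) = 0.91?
14.1100

We have X ~ Uniform(a=-5, b=16).

We want to find x such that P(X ≤ x) = 0.91.

This is the 91st percentile, which means 91% of values fall below this point.

Using the inverse CDF (quantile function):
x = F⁻¹(0.91) = 14.1100

Verification: P(X ≤ 14.1100) = 0.91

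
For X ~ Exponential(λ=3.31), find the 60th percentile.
0.2768

We have X ~ Exponential(λ=3.31).

We want to find x such that P(X ≤ x) = 0.6.

This is the 60th percentile, which means 60% of values fall below this point.

Using the inverse CDF (quantile function):
x = F⁻¹(0.6) = 0.2768

Verification: P(X ≤ 0.2768) = 0.6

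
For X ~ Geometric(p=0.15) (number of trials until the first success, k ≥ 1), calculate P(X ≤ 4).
0.477994

We have X ~ Geometric(p=0.15) (number of trials until the first success, k ≥ 1).

The CDF gives us P(X ≤ k).

Using the CDF:
P(X ≤ 4) = 0.477994

This means there's approximately a 47.8% chance that X is at most 4.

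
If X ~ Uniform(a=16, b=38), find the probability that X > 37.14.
0.039091

We have X ~ Uniform(a=16, b=38).

P(X > 37.14) = 1 - P(X ≤ 37.14)
                = 1 - F(37.14)
                = 1 - 0.960909
                = 0.039091

So there's approximately a 3.9% chance that X exceeds 37.14.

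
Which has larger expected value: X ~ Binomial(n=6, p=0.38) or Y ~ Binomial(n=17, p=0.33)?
Y has larger mean (5.6100 > 2.2800)

Compute the expected value for each distribution:

X ~ Binomial(n=6, p=0.38):
E[X] = 2.2800

Y ~ Binomial(n=17, p=0.33):
E[Y] = 5.6100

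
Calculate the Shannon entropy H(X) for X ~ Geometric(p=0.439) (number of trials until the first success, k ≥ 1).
1.5619 nats

We have X ~ Geometric(p=0.439) (number of trials until the first success, k ≥ 1).

The Shannon entropy measures the uncertainty or information content of the distribution.

For a Geometric distribution with p=0.439 (number of trials until the first success, k ≥ 1):
H(X) = 1.5619 nats

(In bits, this would be 2.2534 bits.)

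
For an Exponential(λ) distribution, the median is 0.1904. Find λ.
λ = 3.6405

For X ~ Exponential(λ), the CDF is F(x) = 1 - e^(-λx).
The median m satisfies F(m) = 0.5:
1 - e^(-λm) = 0.5
e^(-λm) = 0.5
λm = ln(2)
m = ln(2) / λ

Given m = 0.1904:
λ = ln(2) / 0.1904 = 0.693147 / 0.1904 = 3.6405

Verification: ln(2) / 3.6405 = 0.1904 ✓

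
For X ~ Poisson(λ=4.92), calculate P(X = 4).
0.178205

We have X ~ Poisson(λ=4.92).

For a Poisson distribution, the PMF gives us the probability of each outcome.

Using the PMF formula:
P(X = 4) = 0.178205

Rounded to 4 decimal places: 0.1782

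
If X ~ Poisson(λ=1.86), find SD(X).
1.3638

We have X ~ Poisson(λ=1.86).

For a Poisson distribution with λ=1.86:
σ = √Var(X) = 1.3638

The standard deviation is the square root of the variance.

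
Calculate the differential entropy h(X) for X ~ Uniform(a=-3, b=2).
1.6094 nats

We have X ~ Uniform(a=-3, b=2).

The differential entropy measures the uncertainty or information content of the distribution.

For a Uniform distribution with a=-3, b=2:
h(X) = 1.6094 nats

(In bits, this would be 2.3219 bits.)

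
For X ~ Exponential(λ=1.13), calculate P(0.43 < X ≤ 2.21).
0.532836

We have X ~ Exponential(λ=1.13).

To find P(0.43 < X ≤ 2.21), we use:
P(0.43 < X ≤ 2.21) = P(X ≤ 2.21) - P(X ≤ 0.43)
                 = F(2.21) - F(0.43)
                 = 0.917693 - 0.384857
                 = 0.532836

So there's approximately a 53.3% chance that X falls in this range.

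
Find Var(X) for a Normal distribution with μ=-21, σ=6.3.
39.6900

We have X ~ Normal(μ=-21, σ=6.3).

For a Normal distribution with μ=-21, σ=6.3:
Var(X) = 39.6900

The variance measures the spread of the distribution around the mean.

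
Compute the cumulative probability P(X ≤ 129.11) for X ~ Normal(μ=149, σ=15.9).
0.105478

We have X ~ Normal(μ=149, σ=15.9).

The CDF gives us P(X ≤ k).

Using the CDF:
P(X ≤ 129.11) = 0.105478

This means there's approximately a 10.5% chance that X is at most 129.11.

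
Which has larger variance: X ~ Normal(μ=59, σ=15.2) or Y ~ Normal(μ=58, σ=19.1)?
Y has larger variance (364.8100 > 231.0400)

Compute the variance for each distribution:

X ~ Normal(μ=59, σ=15.2):
Var(X) = 231.0400

Y ~ Normal(μ=58, σ=19.1):
Var(Y) = 364.8100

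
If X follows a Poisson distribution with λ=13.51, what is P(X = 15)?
0.094626

We have X ~ Poisson(λ=13.51).

For a Poisson distribution, the PMF gives us the probability of each outcome.

Using the PMF formula:
P(X = 15) = 0.094626

Rounded to 4 decimal places: 0.0946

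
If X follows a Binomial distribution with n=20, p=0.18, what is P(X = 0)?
0.018892

We have X ~ Binomial(n=20, p=0.18).

For a Binomial distribution, the PMF gives us the probability of each outcome.

Using the PMF formula:
P(X = 0) = 0.018892

Rounded to 4 decimal places: 0.0189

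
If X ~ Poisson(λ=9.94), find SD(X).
3.1528

We have X ~ Poisson(λ=9.94).

For a Poisson distribution with λ=9.94:
σ = √Var(X) = 3.1528

The standard deviation is the square root of the variance.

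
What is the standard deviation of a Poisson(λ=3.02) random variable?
1.7378

We have X ~ Poisson(λ=3.02).

For a Poisson distribution with λ=3.02:
σ = √Var(X) = 1.7378

The standard deviation is the square root of the variance.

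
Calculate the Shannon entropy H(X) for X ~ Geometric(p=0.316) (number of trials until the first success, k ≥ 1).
1.9741 nats

We have X ~ Geometric(p=0.316) (number of trials until the first success, k ≥ 1).

The Shannon entropy measures the uncertainty or information content of the distribution.

For a Geometric distribution with p=0.316 (number of trials until the first success, k ≥ 1):
H(X) = 1.9741 nats

(In bits, this would be 2.8480 bits.)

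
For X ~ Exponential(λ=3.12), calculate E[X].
0.3205

We have X ~ Exponential(λ=3.12).

For an Exponential distribution with λ=3.12:
E[X] = 0.3205

This is the expected (average) value of X.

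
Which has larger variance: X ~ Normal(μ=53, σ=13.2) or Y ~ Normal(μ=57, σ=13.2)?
They have equal variance (174.2400)

Compute the variance for each distribution:

X ~ Normal(μ=53, σ=13.2):
Var(X) = 174.2400

Y ~ Normal(μ=57, σ=13.2):
Var(Y) = 174.2400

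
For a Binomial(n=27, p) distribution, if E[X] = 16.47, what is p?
p = 0.61

For a Binomial(n, p) distribution:
E[X] = n × p

Given n = 27 and E[X] = 16.47:
16.47 = 27 × p
p = 16.47 / 27 = 0.61

Verification: Binomial(27, 0.61) has E[X] = 16.47 ✓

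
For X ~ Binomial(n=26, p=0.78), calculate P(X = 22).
0.148052

We have X ~ Binomial(n=26, p=0.78).

For a Binomial distribution, the PMF gives us the probability of each outcome.

Using the PMF formula:
P(X = 22) = 0.148052

Rounded to 4 decimal places: 0.1481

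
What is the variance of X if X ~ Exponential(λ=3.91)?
0.0654

We have X ~ Exponential(λ=3.91).

For an Exponential distribution with λ=3.91:
Var(X) = 0.0654

The variance measures the spread of the distribution around the mean.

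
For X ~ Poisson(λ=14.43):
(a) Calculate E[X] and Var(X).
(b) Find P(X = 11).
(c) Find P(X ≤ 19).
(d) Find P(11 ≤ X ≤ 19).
(a) E[X] = 14.4300, Var(X) = 14.4300
(b) P(X = 11) = 0.076543
(c) P(X ≤ 19) = 0.904566
(d) P(11 ≤ X ≤ 19) = 0.755664

We have X ~ Poisson(λ=14.43).

(a) Moments:
E[X] = 14.4300
Var(X) = 14.4300
σ = √Var(X) = 3.7987

(b) Point probability using PMF:
P(X = 11) = 0.076543

(c) Cumulative probability using CDF:
P(X ≤ 19) = F(19) = 0.904566

(d) Range probability:
P(11 ≤ X ≤ 19) = P(X ≤ 19) - P(X ≤ 10)
                   = F(19) - F(10)
                   = 0.904566 - 0.148901
                   = 0.755664

This means approximately 75.6% of outcomes fall in the interval [11, 19].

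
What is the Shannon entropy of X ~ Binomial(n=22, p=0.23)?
2.0913 nats

We have X ~ Binomial(n=22, p=0.23).

The Shannon entropy measures the uncertainty or information content of the distribution.

For a Binomial distribution with n=22, p=0.23:
H(X) = 2.0913 nats

(In bits, this would be 3.0171 bits.)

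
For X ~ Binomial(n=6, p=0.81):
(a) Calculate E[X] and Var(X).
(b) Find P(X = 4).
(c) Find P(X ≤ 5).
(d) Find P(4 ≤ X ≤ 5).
(a) E[X] = 4.8600, Var(X) = 0.9234
(b) P(X = 4) = 0.233098
(c) P(X ≤ 5) = 0.717570
(d) P(4 ≤ X ≤ 5) = 0.630591

We have X ~ Binomial(n=6, p=0.81).

(a) Moments:
E[X] = 4.8600
Var(X) = 0.9234
σ = √Var(X) = 0.9609

(b) Point probability using PMF:
P(X = 4) = 0.233098

(c) Cumulative probability using CDF:
P(X ≤ 5) = F(5) = 0.717570

(d) Range probability:
P(4 ≤ X ≤ 5) = P(X ≤ 5) - P(X ≤ 3)
                   = F(5) - F(3)
                   = 0.717570 - 0.086979
                   = 0.630591

This means approximately 63.1% of outcomes fall in the interval [4, 5].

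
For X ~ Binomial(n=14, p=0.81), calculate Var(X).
2.1546

We have X ~ Binomial(n=14, p=0.81).

For a Binomial distribution with n=14, p=0.81:
Var(X) = 2.1546

The variance measures the spread of the distribution around the mean.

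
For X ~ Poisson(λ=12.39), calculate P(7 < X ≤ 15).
0.741041

We have X ~ Poisson(λ=12.39).

To find P(7 < X ≤ 15), we use:
P(7 < X ≤ 15) = P(X ≤ 15) - P(X ≤ 7)
                 = F(15) - F(7)
                 = 0.814840 - 0.073799
                 = 0.741041

So there's approximately a 74.1% chance that X falls in this range.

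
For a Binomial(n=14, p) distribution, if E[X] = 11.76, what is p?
p = 0.84

For a Binomial(n, p) distribution:
E[X] = n × p

Given n = 14 and E[X] = 11.76:
11.76 = 14 × p
p = 11.76 / 14 = 0.84

Verification: Binomial(14, 0.84) has E[X] = 11.76 ✓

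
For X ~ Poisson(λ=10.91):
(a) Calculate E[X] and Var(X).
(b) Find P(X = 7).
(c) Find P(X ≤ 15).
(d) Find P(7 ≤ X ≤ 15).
(a) E[X] = 10.9100, Var(X) = 10.9100
(b) P(X = 7) = 0.066710
(c) P(X ≤ 15) = 0.912119
(d) P(7 ≤ X ≤ 15) = 0.829730

We have X ~ Poisson(λ=10.91).

(a) Moments:
E[X] = 10.9100
Var(X) = 10.9100
σ = √Var(X) = 3.3030

(b) Point probability using PMF:
P(X = 7) = 0.066710

(c) Cumulative probability using CDF:
P(X ≤ 15) = F(15) = 0.912119

(d) Range probability:
P(7 ≤ X ≤ 15) = P(X ≤ 15) - P(X ≤ 6)
                   = F(15) - F(6)
                   = 0.912119 - 0.082389
                   = 0.829730

This means approximately 83.0% of outcomes fall in the interval [7, 15].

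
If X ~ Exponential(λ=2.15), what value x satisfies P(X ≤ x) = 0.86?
0.9145

We have X ~ Exponential(λ=2.15).

We want to find x such that P(X ≤ x) = 0.86.

This is the 86th percentile, which means 86% of values fall below this point.

Using the inverse CDF (quantile function):
x = F⁻¹(0.86) = 0.9145

Verification: P(X ≤ 0.9145) = 0.86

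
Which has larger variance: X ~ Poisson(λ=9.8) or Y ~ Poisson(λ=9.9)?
Y has larger variance (9.9000 > 9.8000)

Compute the variance for each distribution:

X ~ Poisson(λ=9.8):
Var(X) = 9.8000

Y ~ Poisson(λ=9.9):
Var(Y) = 9.9000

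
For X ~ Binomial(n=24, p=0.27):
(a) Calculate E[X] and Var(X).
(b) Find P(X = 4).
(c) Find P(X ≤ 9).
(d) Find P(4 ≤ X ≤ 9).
(a) E[X] = 6.4800, Var(X) = 4.7304
(b) P(X = 4) = 0.104299
(c) P(X ≤ 9) = 0.913843
(d) P(4 ≤ X ≤ 9) = 0.835146

We have X ~ Binomial(n=24, p=0.27).

(a) Moments:
E[X] = 6.4800
Var(X) = 4.7304
σ = √Var(X) = 2.1749

(b) Point probability using PMF:
P(X = 4) = 0.104299

(c) Cumulative probability using CDF:
P(X ≤ 9) = F(9) = 0.913843

(d) Range probability:
P(4 ≤ X ≤ 9) = P(X ≤ 9) - P(X ≤ 3)
                   = F(9) - F(3)
                   = 0.913843 - 0.078697
                   = 0.835146

This means approximately 83.5% of outcomes fall in the interval [4, 9].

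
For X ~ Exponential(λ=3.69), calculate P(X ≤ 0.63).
0.902187

We have X ~ Exponential(λ=3.69).

The CDF gives us P(X ≤ k).

Using the CDF:
P(X ≤ 0.63) = 0.902187

This means there's approximately a 90.2% chance that X is at most 0.63.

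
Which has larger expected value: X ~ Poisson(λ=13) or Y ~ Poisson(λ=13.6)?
Y has larger mean (13.6000 > 13.0000)

Compute the expected value for each distribution:

X ~ Poisson(λ=13):
E[X] = 13.0000

Y ~ Poisson(λ=13.6):
E[Y] = 13.6000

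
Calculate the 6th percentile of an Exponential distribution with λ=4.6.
0.0135

We have X ~ Exponential(λ=4.6).

We want to find x such that P(X ≤ x) = 0.06.

This is the 6th percentile, which means 6% of values fall below this point.

Using the inverse CDF (quantile function):
x = F⁻¹(0.06) = 0.0135

Verification: P(X ≤ 0.0135) = 0.06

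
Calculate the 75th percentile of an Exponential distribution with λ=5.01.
0.2767

We have X ~ Exponential(λ=5.01).

We want to find x such that P(X ≤ x) = 0.75.

This is the 75th percentile, which means 75% of values fall below this point.

Using the inverse CDF (quantile function):
x = F⁻¹(0.75) = 0.2767

Verification: P(X ≤ 0.2767) = 0.75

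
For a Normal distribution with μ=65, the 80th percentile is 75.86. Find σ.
σ = 12.9037

For X ~ Normal(μ, σ), the p-th percentile satisfies x = μ + z_p × σ,
where z_p = Φ⁻¹(p) is the standard normal quantile.

Step 1: z_{0.8} = Φ⁻¹(0.8) = 0.8416

Step 2: Solve for σ:
75.86 = 65 + 0.8416 × σ
σ = (75.86 - 65) / 0.8416
σ = 10.86 / 0.8416
σ = 12.9037

Verification: μ + z × σ = 65 + 0.8416 × 12.9037 = 75.86 ✓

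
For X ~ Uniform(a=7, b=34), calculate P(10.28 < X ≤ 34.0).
0.878519

We have X ~ Uniform(a=7, b=34).

To find P(10.28 < X ≤ 34.0), we use:
P(10.28 < X ≤ 34.0) = P(X ≤ 34.0) - P(X ≤ 10.28)
                 = F(34.0) - F(10.28)
                 = 1.000000 - 0.121481
                 = 0.878519

So there's approximately a 87.9% chance that X falls in this range.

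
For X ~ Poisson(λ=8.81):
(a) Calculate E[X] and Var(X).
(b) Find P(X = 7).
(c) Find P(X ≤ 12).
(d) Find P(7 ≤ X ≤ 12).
(a) E[X] = 8.8100, Var(X) = 8.8100
(b) P(X = 7) = 0.121974
(c) P(X ≤ 12) = 0.889158
(d) P(7 ≤ X ≤ 12) = 0.664519

We have X ~ Poisson(λ=8.81).

(a) Moments:
E[X] = 8.8100
Var(X) = 8.8100
σ = √Var(X) = 2.9682

(b) Point probability using PMF:
P(X = 7) = 0.121974

(c) Cumulative probability using CDF:
P(X ≤ 12) = F(12) = 0.889158

(d) Range probability:
P(7 ≤ X ≤ 12) = P(X ≤ 12) - P(X ≤ 6)
                   = F(12) - F(6)
                   = 0.889158 - 0.224640
                   = 0.664519

This means approximately 66.5% of outcomes fall in the interval [7, 12].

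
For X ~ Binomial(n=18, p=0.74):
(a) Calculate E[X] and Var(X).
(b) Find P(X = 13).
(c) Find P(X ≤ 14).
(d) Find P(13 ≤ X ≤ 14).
(a) E[X] = 13.3200, Var(X) = 3.4632
(b) P(X = 13) = 0.203123
(c) P(X ≤ 14) = 0.727238
(d) P(13 ≤ X ≤ 14) = 0.409594

We have X ~ Binomial(n=18, p=0.74).

(a) Moments:
E[X] = 13.3200
Var(X) = 3.4632
σ = √Var(X) = 1.8610

(b) Point probability using PMF:
P(X = 13) = 0.203123

(c) Cumulative probability using CDF:
P(X ≤ 14) = F(14) = 0.727238

(d) Range probability:
P(13 ≤ X ≤ 14) = P(X ≤ 14) - P(X ≤ 12)
                   = F(14) - F(12)
                   = 0.727238 - 0.317644
                   = 0.409594

This means approximately 41.0% of outcomes fall in the interval [13, 14].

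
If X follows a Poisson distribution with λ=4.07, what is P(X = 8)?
0.031890

We have X ~ Poisson(λ=4.07).

For a Poisson distribution, the PMF gives us the probability of each outcome.

Using the PMF formula:
P(X = 8) = 0.031890

Rounded to 4 decimal places: 0.0319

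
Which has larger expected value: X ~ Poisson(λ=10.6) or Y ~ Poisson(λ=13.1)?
Y has larger mean (13.1000 > 10.6000)

Compute the expected value for each distribution:

X ~ Poisson(λ=10.6):
E[X] = 10.6000

Y ~ Poisson(λ=13.1):
E[Y] = 13.1000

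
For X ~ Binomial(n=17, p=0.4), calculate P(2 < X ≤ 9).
0.895782

We have X ~ Binomial(n=17, p=0.4).

To find P(2 < X ≤ 9), we use:
P(2 < X ≤ 9) = P(X ≤ 9) - P(X ≤ 2)
                 = F(9) - F(2)
                 = 0.908101 - 0.012319
                 = 0.895782

So there's approximately a 89.6% chance that X falls in this range.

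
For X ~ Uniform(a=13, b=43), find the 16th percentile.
17.8000

We have X ~ Uniform(a=13, b=43).

We want to find x such that P(X ≤ x) = 0.16.

This is the 16th percentile, which means 16% of values fall below this point.

Using the inverse CDF (quantile function):
x = F⁻¹(0.16) = 17.8000

Verification: P(X ≤ 17.8000) = 0.16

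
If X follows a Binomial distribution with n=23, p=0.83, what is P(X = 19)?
0.214520

We have X ~ Binomial(n=23, p=0.83).

For a Binomial distribution, the PMF gives us the probability of each outcome.

Using the PMF formula:
P(X = 19) = 0.214520

Rounded to 4 decimal places: 0.2145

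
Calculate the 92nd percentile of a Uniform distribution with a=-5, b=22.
19.8400

We have X ~ Uniform(a=-5, b=22).

We want to find x such that P(X ≤ x) = 0.92.

This is the 92nd percentile, which means 92% of values fall below this point.

Using the inverse CDF (quantile function):
x = F⁻¹(0.92) = 19.8400

Verification: P(X ≤ 19.8400) = 0.92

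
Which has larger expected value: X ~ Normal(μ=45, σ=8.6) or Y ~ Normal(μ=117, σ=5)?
Y has larger mean (117.0000 > 45.0000)

Compute the expected value for each distribution:

X ~ Normal(μ=45, σ=8.6):
E[X] = 45.0000

Y ~ Normal(μ=117, σ=5):
E[Y] = 117.0000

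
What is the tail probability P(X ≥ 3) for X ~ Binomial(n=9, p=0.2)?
0.261802

We have X ~ Binomial(n=9, p=0.2).

For discrete distributions, P(X ≥ 3) = 1 - P(X ≤ 2).

P(X ≤ 2) = 0.738198
P(X ≥ 3) = 1 - 0.738198 = 0.261802

So there's approximately a 26.2% chance that X is at least 3.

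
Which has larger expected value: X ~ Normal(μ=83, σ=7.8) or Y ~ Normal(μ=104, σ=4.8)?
Y has larger mean (104.0000 > 83.0000)

Compute the expected value for each distribution:

X ~ Normal(μ=83, σ=7.8):
E[X] = 83.0000

Y ~ Normal(μ=104, σ=4.8):
E[Y] = 104.0000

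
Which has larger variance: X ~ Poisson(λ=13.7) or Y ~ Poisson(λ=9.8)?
X has larger variance (13.7000 > 9.8000)

Compute the variance for each distribution:

X ~ Poisson(λ=13.7):
Var(X) = 13.7000

Y ~ Poisson(λ=9.8):
Var(Y) = 9.8000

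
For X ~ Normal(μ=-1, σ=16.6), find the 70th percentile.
7.7050

We have X ~ Normal(μ=-1, σ=16.6).

We want to find x such that P(X ≤ x) = 0.7.

This is the 70th percentile, which means 70% of values fall below this point.

Using the inverse CDF (quantile function):
x = F⁻¹(0.7) = 7.7050

Verification: P(X ≤ 7.7050) = 0.7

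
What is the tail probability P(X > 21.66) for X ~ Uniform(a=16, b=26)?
0.434000

We have X ~ Uniform(a=16, b=26).

P(X > 21.66) = 1 - P(X ≤ 21.66)
                = 1 - F(21.66)
                = 1 - 0.566000
                = 0.434000

So there's approximately a 43.4% chance that X exceeds 21.66.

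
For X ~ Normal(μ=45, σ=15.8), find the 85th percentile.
61.3756

We have X ~ Normal(μ=45, σ=15.8).

We want to find x such that P(X ≤ x) = 0.85.

This is the 85th percentile, which means 85% of values fall below this point.

Using the inverse CDF (quantile function):
x = F⁻¹(0.85) = 61.3756

Verification: P(X ≤ 61.3756) = 0.85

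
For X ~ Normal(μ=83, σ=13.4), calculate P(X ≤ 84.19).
0.535382

We have X ~ Normal(μ=83, σ=13.4).

The CDF gives us P(X ≤ k).

Using the CDF:
P(X ≤ 84.19) = 0.535382

This means there's approximately a 53.5% chance that X is at most 84.19.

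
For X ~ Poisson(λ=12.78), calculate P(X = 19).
0.024474

We have X ~ Poisson(λ=12.78).

For a Poisson distribution, the PMF gives us the probability of each outcome.

Using the PMF formula:
P(X = 19) = 0.024474

Rounded to 4 decimal places: 0.0245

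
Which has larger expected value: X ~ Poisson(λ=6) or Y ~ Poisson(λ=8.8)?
Y has larger mean (8.8000 > 6.0000)

Compute the expected value for each distribution:

X ~ Poisson(λ=6):
E[X] = 6.0000

Y ~ Poisson(λ=8.8):
E[Y] = 8.8000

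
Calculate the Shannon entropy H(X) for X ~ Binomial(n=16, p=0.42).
2.0981 nats

We have X ~ Binomial(n=16, p=0.42).

The Shannon entropy measures the uncertainty or information content of the distribution.

For a Binomial distribution with n=16, p=0.42:
H(X) = 2.0981 nats

(In bits, this would be 3.0269 bits.)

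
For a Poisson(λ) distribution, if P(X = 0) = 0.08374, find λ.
λ = 2.4800

For a Poisson(λ) distribution, the PMF at 0 is:
P(X = 0) = λ^0 e^(-λ) / 0! = e^(-λ)

Given P(X = 0) = 0.08374:
e^(-λ) = 0.08374
-λ = ln(0.08374)
λ = -ln(0.08374) = 2.4800

Verification: e^(-2.4800) = 0.08374 ✓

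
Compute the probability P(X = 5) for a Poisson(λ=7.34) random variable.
0.115233

We have X ~ Poisson(λ=7.34).

For a Poisson distribution, the PMF gives us the probability of each outcome.

Using the PMF formula:
P(X = 5) = 0.115233

Rounded to 4 decimal places: 0.1152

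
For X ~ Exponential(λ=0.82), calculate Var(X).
1.4872

We have X ~ Exponential(λ=0.82).

For an Exponential distribution with λ=0.82:
Var(X) = 1.4872

The variance measures the spread of the distribution around the mean.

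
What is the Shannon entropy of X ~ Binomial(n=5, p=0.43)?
1.5112 nats

We have X ~ Binomial(n=5, p=0.43).

The Shannon entropy measures the uncertainty or information content of the distribution.

For a Binomial distribution with n=5, p=0.43:
H(X) = 1.5112 nats

(In bits, this would be 2.1802 bits.)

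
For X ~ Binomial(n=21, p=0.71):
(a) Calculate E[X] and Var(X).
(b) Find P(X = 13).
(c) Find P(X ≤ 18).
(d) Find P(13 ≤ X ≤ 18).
(a) E[X] = 14.9100, Var(X) = 4.3239
(b) P(X = 13) = 0.118600
(c) P(X ≤ 18) = 0.966436
(d) P(13 ≤ X ≤ 18) = 0.841657

We have X ~ Binomial(n=21, p=0.71).

(a) Moments:
E[X] = 14.9100
Var(X) = 4.3239
σ = √Var(X) = 2.0794

(b) Point probability using PMF:
P(X = 13) = 0.118600

(c) Cumulative probability using CDF:
P(X ≤ 18) = F(18) = 0.966436

(d) Range probability:
P(13 ≤ X ≤ 18) = P(X ≤ 18) - P(X ≤ 12)
                   = F(18) - F(12)
                   = 0.966436 - 0.124778
                   = 0.841657

This means approximately 84.2% of outcomes fall in the interval [13, 18].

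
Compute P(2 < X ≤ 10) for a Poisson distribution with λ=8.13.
0.790351

We have X ~ Poisson(λ=8.13).

To find P(2 < X ≤ 10), we use:
P(2 < X ≤ 10) = P(X ≤ 10) - P(X ≤ 2)
                 = F(10) - F(2)
                 = 0.802776 - 0.012424
                 = 0.790351

So there's approximately a 79.0% chance that X falls in this range.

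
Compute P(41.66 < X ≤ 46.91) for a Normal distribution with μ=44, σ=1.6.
0.893723

We have X ~ Normal(μ=44, σ=1.6).

To find P(41.66 < X ≤ 46.91), we use:
P(41.66 < X ≤ 46.91) = P(X ≤ 46.91) - P(X ≤ 41.66)
                 = F(46.91) - F(41.66)
                 = 0.965525 - 0.071802
                 = 0.893723

So there's approximately a 89.4% chance that X falls in this range.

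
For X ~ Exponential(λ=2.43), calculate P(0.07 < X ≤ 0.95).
0.744170

We have X ~ Exponential(λ=2.43).

To find P(0.07 < X ≤ 0.95), we use:
P(0.07 < X ≤ 0.95) = P(X ≤ 0.95) - P(X ≤ 0.07)
                 = F(0.95) - F(0.07)
                 = 0.900590 - 0.156420
                 = 0.744170

So there's approximately a 74.4% chance that X falls in this range.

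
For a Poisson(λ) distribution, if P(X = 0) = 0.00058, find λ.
λ = 7.4525

For a Poisson(λ) distribution, the PMF at 0 is:
P(X = 0) = λ^0 e^(-λ) / 0! = e^(-λ)

Given P(X = 0) = 0.00058:
e^(-λ) = 0.00058
-λ = ln(0.00058)
λ = -ln(0.00058) = 7.4525

Verification: e^(-7.4525) = 0.00058 ✓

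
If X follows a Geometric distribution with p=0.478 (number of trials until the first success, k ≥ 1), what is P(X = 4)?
0.067989

We have X ~ Geometric(p=0.478) (number of trials until the first success, k ≥ 1).

For a Geometric distribution, the PMF gives us the probability of each outcome.

Using the PMF formula:
P(X = 4) = 0.067989

Rounded to 4 decimal places: 0.0680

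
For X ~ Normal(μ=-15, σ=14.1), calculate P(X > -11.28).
0.395956

We have X ~ Normal(μ=-15, σ=14.1).

P(X > -11.28) = 1 - P(X ≤ -11.28)
                = 1 - F(-11.28)
                = 1 - 0.604044
                = 0.395956

So there's approximately a 39.6% chance that X exceeds -11.28.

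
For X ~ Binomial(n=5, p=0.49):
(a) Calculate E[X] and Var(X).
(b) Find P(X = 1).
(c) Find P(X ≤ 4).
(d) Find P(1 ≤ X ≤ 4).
(a) E[X] = 2.4500, Var(X) = 1.2495
(b) P(X = 1) = 0.165747
(c) P(X ≤ 4) = 0.971752
(d) P(1 ≤ X ≤ 4) = 0.937250

We have X ~ Binomial(n=5, p=0.49).

(a) Moments:
E[X] = 2.4500
Var(X) = 1.2495
σ = √Var(X) = 1.1178

(b) Point probability using PMF:
P(X = 1) = 0.165747

(c) Cumulative probability using CDF:
P(X ≤ 4) = F(4) = 0.971752

(d) Range probability:
P(1 ≤ X ≤ 4) = P(X ≤ 4) - P(X ≤ 0)
                   = F(4) - F(0)
                   = 0.971752 - 0.034503
                   = 0.937250

This means approximately 93.7% of outcomes fall in the interval [1, 4].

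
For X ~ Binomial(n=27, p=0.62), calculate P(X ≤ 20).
0.935569

We have X ~ Binomial(n=27, p=0.62).

The CDF gives us P(X ≤ k).

Using the CDF:
P(X ≤ 20) = 0.935569

This means there's approximately a 93.6% chance that X is at most 20.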